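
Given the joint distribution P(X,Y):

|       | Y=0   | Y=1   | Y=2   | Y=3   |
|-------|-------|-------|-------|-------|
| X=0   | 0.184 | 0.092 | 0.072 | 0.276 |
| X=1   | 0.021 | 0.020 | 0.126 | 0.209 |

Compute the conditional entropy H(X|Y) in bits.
0.8391 bits

H(X|Y) = H(X,Y) - H(Y)

H(X,Y) = -Σ_{x,y} P(x,y) log₂ P(x,y). Per-cell terms -P(x,y)·log₂P(x,y):
  X=0: 0.449369, 0.316684, 0.273302, 0.512604
  X=1: 0.117043, 0.112877, 0.376552, 0.472011
Sum of the 8 terms: H(X,Y) = 2.63044 bits

Marginal of Y (column sums):
  P(Y=0) = 0.184 + 0.021 = 0.205
  P(Y=1) = 0.092 + 0.020 = 0.112
  P(Y=2) = 0.072 + 0.126 = 0.198
  P(Y=3) = 0.276 + 0.209 = 0.485
H(Y) = -[0.205·log₂(0.205) + 0.112·log₂(0.112) + 0.198·log₂(0.198) + 0.485·log₂(0.485)]
  = 0.468692 + 0.353744 + 0.462613 + 0.506313 = 1.79136 bits

H(X|Y) = H(X,Y) - H(Y) = 2.63044 - 1.79136 = 0.8391 bits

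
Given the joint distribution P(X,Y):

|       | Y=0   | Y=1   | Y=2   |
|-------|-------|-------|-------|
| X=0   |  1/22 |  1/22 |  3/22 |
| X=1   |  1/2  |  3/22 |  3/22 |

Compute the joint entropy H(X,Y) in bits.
2.0813 bits

H(X,Y) = -Σ_{x,y} P(x,y) log₂ P(x,y). Per-cell terms -P(x,y)·log₂P(x,y):
  X=0: 0.20270, 0.20270, 0.39197
  X=1: 0.50000, 0.39197, 0.39197
Sum of the 6 terms: H(X,Y) = 2.0813 bits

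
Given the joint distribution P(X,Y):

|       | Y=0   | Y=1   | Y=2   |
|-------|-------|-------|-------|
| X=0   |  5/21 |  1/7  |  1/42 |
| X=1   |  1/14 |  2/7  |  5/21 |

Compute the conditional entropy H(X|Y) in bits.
0.7499 bits

H(X|Y) = H(X,Y) - H(Y)

H(X,Y) = -Σ_{x,y} P(x,y) log₂ P(x,y). Per-cell terms -P(x,y)·log₂P(x,y):
  X=0: 0.4929, 0.4011, 0.1284
  X=1: 0.2720, 0.5164, 0.4929
Sum of the 6 terms: H(X,Y) = 2.3037 bits

Marginal of Y (column sums):
  P(Y=0) = 5/21 + 1/14 = 13/42
  P(Y=1) = 1/7 + 2/7 = 3/7
  P(Y=2) = 1/42 + 5/21 = 11/42
H(Y) = -[(13/42)·log₂(13/42) + (3/7)·log₂(3/7) + (11/42)·log₂(11/42)]
  = 0.5237 + 0.5239 + 0.5062 = 1.5538 bits

H(X|Y) = H(X,Y) - H(Y) = 2.3037 - 1.5538 = 0.7499 bits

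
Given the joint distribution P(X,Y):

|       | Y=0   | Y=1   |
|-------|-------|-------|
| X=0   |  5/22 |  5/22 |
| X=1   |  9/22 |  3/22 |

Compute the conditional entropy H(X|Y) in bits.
0.9454 bits

H(X|Y) = H(X,Y) - H(Y)

H(X,Y) = -Σ_{x,y} P(x,y) log₂ P(x,y). Per-cell terms -P(x,y)·log₂P(x,y):
  X=0: 0.4858, 0.4858
  X=1: 0.5275, 0.3920
Sum of the 4 terms: H(X,Y) = 1.8911 bits

Marginal of Y (column sums):
  P(Y=0) = 5/22 + 9/22 = 7/11
  P(Y=1) = 5/22 + 3/22 = 4/11
H(Y) = -[(7/11)·log₂(7/11) + (4/11)·log₂(4/11)]
  = 0.4150 + 0.5307 = 0.9457 bits

H(X|Y) = H(X,Y) - H(Y) = 1.8911 - 0.9457 = 0.9454 bits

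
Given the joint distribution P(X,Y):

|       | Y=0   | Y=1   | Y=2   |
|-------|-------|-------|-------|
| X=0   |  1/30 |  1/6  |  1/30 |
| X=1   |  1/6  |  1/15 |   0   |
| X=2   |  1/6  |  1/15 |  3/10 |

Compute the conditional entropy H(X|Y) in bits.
1.0815 bits

H(X|Y) = H(X,Y) - H(Y)

H(X,Y) = -Σ_{x,y} P(x,y) log₂ P(x,y). Per-cell terms -P(x,y)·log₂P(x,y):
  X=0: 0.16356, 0.43083, 0.16356
  X=1: 0.43083, 0.26046, 0.00000
  X=2: 0.43083, 0.26046, 0.52109
  (cells with P = 0 contribute 0)
Sum of the 9 terms: H(X,Y) = 2.6616 bits

Marginal of Y (column sums):
  P(Y=0) = 1/30 + 1/6 + 1/6 = 11/30
  P(Y=1) = 1/6 + 1/15 + 1/15 = 3/10
  P(Y=2) = 1/30 + 0 + 3/10 = 1/3
H(Y) = -[(11/30)·log₂(11/30) + (3/10)·log₂(3/10) + (1/3)·log₂(1/3)]
  = 0.53073 + 0.52109 + 0.52832 = 1.5801 bits

H(X|Y) = H(X,Y) - H(Y) = 2.6616 - 1.5801 = 1.0815 bits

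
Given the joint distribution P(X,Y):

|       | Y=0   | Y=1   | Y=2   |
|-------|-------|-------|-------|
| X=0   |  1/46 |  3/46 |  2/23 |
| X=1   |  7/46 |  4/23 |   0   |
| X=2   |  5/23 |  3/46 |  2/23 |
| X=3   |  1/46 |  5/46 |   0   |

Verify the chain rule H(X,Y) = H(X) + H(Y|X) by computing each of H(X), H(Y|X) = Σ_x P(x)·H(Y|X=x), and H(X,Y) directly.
H(X) = 1.8801 bits, H(Y|X) = 1.1654 bits, H(X,Y) = 3.0455 bits

Marginal of X (row sums):
  P(X=0) = 1/46 + 3/46 + 2/23 = 4/23
  P(X=1) = 7/46 + 4/23 + 0 = 15/46
  P(X=2) = 5/23 + 3/46 + 2/23 = 17/46
  P(X=3) = 1/46 + 5/46 + 0 = 3/23
H(X) = -[(4/23)·log₂(4/23) + (15/46)·log₂(15/46) + (17/46)·log₂(17/46) + (3/23)·log₂(3/23)]
  = 0.43888 + 0.52718 + 0.53073 + 0.38330 = 1.8801 bits

H(Y|X) = Σ_x P(x)·H(Y|X=x):
  X=0: P(X=0) = 4/23, P(Y|X=0) = (1/8, 3/8, 1/2) → H(Y|X=0) = 1.40564
  X=1: P(X=1) = 15/46, P(Y|X=1) = (7/15, 8/15, 0) → H(Y|X=1) = 0.99679
  X=2: P(X=2) = 17/46, P(Y|X=2) = (10/17, 3/17, 4/17) → H(Y|X=2) = 1.38310
  X=3: P(X=3) = 3/23, P(Y|X=3) = (1/6, 5/6, 0) → H(Y|X=3) = 0.65002
H(Y|X) = (4/23)·1.40564 + (15/46)·0.99679 + (17/46)·1.38310 + (3/23)·0.65002 = 1.1654 bits

H(X,Y) = -Σ_{x,y} P(x,y) log₂ P(x,y). Per-cell terms -P(x,y)·log₂P(x,y):
  X=0: 0.12008, 0.25687, 0.30640
  X=1: 0.41334, 0.43888, 0.00000
  X=2: 0.47862, 0.25687, 0.30640
  X=3: 0.12008, 0.34800, 0.00000
  (cells with P = 0 contribute 0)
Sum of the 12 terms: H(X,Y) = 3.0455 bits

Chain rule check:
  H(X) + H(Y|X) = 1.8801 + 1.1654 = 3.0455 bits
  H(X,Y) = 3.0455 bits
✓ Chain rule verified.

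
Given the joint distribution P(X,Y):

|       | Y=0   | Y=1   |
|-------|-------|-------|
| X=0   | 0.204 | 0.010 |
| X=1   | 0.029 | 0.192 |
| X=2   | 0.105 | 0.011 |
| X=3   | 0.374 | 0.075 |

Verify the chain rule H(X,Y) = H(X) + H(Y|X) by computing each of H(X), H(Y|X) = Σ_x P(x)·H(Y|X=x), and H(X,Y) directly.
H(X) = 1.8365 bits, H(Y|X) = 0.5269 bits, H(X,Y) = 2.3634 bits

Marginal of X (row sums):
  P(X=0) = 0.204 + 0.010 = 0.214
  P(X=1) = 0.029 + 0.192 = 0.221
  P(X=2) = 0.105 + 0.011 = 0.116
  P(X=3) = 0.374 + 0.075 = 0.449
H(X) = -[0.214·log₂(0.214) + 0.221·log₂(0.221) + 0.116·log₂(0.116) + 0.449·log₂(0.449)]
  = 0.4760 + 0.4813 + 0.3605 + 0.5187 = 1.8365 bits

H(Y|X) = Σ_x P(x)·H(Y|X=x):
  X=0: P(X=0) = 0.214, P(Y|X=0) = (102/107, 5/107) → H(Y|X=0) = 0.2723
  X=1: P(X=1) = 0.221, P(Y|X=1) = (29/221, 192/221) → H(Y|X=1) = 0.5608
  X=2: P(X=2) = 0.116, P(Y|X=2) = (105/116, 11/116) → H(Y|X=2) = 0.4524
  X=3: P(X=3) = 0.449, P(Y|X=3) = (374/449, 75/449) → H(Y|X=3) = 0.6509
H(Y|X) = 0.214·0.2723 + 0.221·0.5608 + 0.116·0.4524 + 0.449·0.6509 = 0.5269 bits

H(X,Y) = -Σ_{x,y} P(x,y) log₂ P(x,y). Per-cell terms -P(x,y)·log₂P(x,y):
  X=0: 0.4678, 0.0664
  X=1: 0.1481, 0.4571
  X=2: 0.3414, 0.0716
  X=3: 0.5307, 0.2803
Sum of the 8 terms: H(X,Y) = 2.3634 bits

Chain rule check:
  H(X) + H(Y|X) = 1.8365 + 0.5269 = 2.3634 bits
  H(X,Y) = 2.3634 bits
✓ Chain rule verified.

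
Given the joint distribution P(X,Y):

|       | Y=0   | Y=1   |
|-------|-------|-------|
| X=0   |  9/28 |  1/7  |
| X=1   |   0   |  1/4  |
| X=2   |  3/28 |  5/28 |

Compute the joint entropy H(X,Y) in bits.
2.2165 bits

H(X,Y) = -Σ_{x,y} P(x,y) log₂ P(x,y). Per-cell terms -P(x,y)·log₂P(x,y):
  X=0: 0.5263, 0.4011
  X=1: 0.0000, 0.5000
  X=2: 0.3453, 0.4438
  (cells with P = 0 contribute 0)
Sum of the 6 terms: H(X,Y) = 2.2165 bits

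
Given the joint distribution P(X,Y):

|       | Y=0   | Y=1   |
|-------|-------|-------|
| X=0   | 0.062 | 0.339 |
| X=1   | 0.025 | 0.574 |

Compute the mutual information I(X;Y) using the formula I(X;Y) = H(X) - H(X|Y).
0.0274 bits

I(X;Y) = H(X) - H(X|Y)

Marginal of X (row sums):
  P(X=0) = 0.062 + 0.339 = 0.401
  P(X=1) = 0.025 + 0.574 = 0.599
H(X) = -[0.401·log₂(0.401) + 0.599·log₂(0.599)]
  = 0.52865 + 0.44288 = 0.97153 bits

Marginal of Y (column sums):
  P(Y=0) = 0.062 + 0.025 = 0.087
  P(Y=1) = 0.339 + 0.574 = 0.913
H(X|Y) = Σ_y P(y)·H(X|Y=y):
  Y=0: P(Y=0) = 0.087, P(X|Y=0) = (62/87, 25/87) → H(X|Y=0) = 0.86528
  Y=1: P(Y=1) = 0.913, P(X|Y=1) = (339/913, 574/913) → H(X|Y=1) = 0.95167
H(X|Y) = 0.087·0.86528 + 0.913·0.95167 = 0.94415 bits

I(X;Y) = H(X) - H(X|Y) = 0.97153 - 0.94415 = 0.0274 bits

Cross-check via I(X;Y) = H(X) + H(Y) - H(X,Y): computing H(Y) from the column sums and H(X,Y) from the 4 cells in the same way gives H(Y) = 0.42638 bits and H(X,Y) = 1.37053 bits, so
I(X;Y) = 0.97153 + 0.42638 - 1.37053 = 0.0274 bits ✓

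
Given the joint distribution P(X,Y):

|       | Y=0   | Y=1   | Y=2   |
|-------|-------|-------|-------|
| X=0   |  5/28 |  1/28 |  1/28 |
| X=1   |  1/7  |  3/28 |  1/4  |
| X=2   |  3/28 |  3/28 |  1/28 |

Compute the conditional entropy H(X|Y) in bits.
1.3455 bits

H(X|Y) = H(X,Y) - H(Y)

H(X,Y) = -Σ_{x,y} P(x,y) log₂ P(x,y). Per-cell terms -P(x,y)·log₂P(x,y):
  X=0: 0.44383, 0.17169, 0.17169
  X=1: 0.40105, 0.34526, 0.50000
  X=2: 0.34526, 0.34526, 0.17169
Sum of the 9 terms: H(X,Y) = 2.8957 bits

Marginal of Y (column sums):
  P(Y=0) = 5/28 + 1/7 + 3/28 = 3/7
  P(Y=1) = 1/28 + 3/28 + 3/28 = 1/4
  P(Y=2) = 1/28 + 1/4 + 1/28 = 9/28
H(Y) = -[(3/7)·log₂(3/7) + (1/4)·log₂(1/4) + (9/28)·log₂(9/28)]
  = 0.52388 + 0.50000 + 0.52632 = 1.5502 bits

H(X|Y) = H(X,Y) - H(Y) = 2.8957 - 1.5502 = 1.3455 bits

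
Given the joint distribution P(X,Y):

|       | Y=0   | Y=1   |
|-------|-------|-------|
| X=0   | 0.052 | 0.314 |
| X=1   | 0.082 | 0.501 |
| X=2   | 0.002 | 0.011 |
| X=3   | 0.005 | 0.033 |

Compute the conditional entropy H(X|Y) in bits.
1.2452 bits

H(X|Y) = H(X,Y) - H(Y)

H(X,Y) = -Σ_{x,y} P(x,y) log₂ P(x,y). Per-cell terms -P(x,y)·log₂P(x,y):
  X=0: 0.2218, 0.5247
  X=1: 0.2959, 0.4996
  X=2: 0.0179, 0.0716
  X=3: 0.0382, 0.1624
Sum of the 8 terms: H(X,Y) = 1.8321 bits

Marginal of Y (column sums):
  P(Y=0) = 0.052 + 0.082 + 0.002 + 0.005 = 0.141
  P(Y=1) = 0.314 + 0.501 + 0.011 + 0.033 = 0.859
H(Y) = -[0.141·log₂(0.141) + 0.859·log₂(0.859)]
  = 0.3985 + 0.1884 = 0.5869 bits

H(X|Y) = H(X,Y) - H(Y) = 1.8321 - 0.5869 = 1.2452 bits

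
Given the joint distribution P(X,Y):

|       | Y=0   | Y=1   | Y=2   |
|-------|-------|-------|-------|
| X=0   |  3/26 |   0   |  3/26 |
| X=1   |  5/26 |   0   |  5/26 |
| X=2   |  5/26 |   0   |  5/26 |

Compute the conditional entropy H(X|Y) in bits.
1.5486 bits

H(X|Y) = H(X,Y) - H(Y)

H(X,Y) = -Σ_{x,y} P(x,y) log₂ P(x,y). Per-cell terms -P(x,y)·log₂P(x,y):
  X=0: 0.3595, 0.0000, 0.3595
  X=1: 0.4574, 0.0000, 0.4574
  X=2: 0.4574, 0.0000, 0.4574
  (cells with P = 0 contribute 0)
Sum of the 9 terms: H(X,Y) = 2.5486 bits

Marginal of Y (column sums):
  P(Y=0) = 3/26 + 5/26 + 5/26 = 1/2
  P(Y=1) = 0 + 0 + 0 = 0
  P(Y=2) = 3/26 + 5/26 + 5/26 = 1/2
H(Y) = -[(1/2)·log₂(1/2) + (1/2)·log₂(1/2)]   (outcomes with P = 0 contribute 0)
  = 0.5000 + 0.5000 = 1.0000 bits

H(X|Y) = H(X,Y) - H(Y) = 2.5486 - 1.0000 = 1.5486 bits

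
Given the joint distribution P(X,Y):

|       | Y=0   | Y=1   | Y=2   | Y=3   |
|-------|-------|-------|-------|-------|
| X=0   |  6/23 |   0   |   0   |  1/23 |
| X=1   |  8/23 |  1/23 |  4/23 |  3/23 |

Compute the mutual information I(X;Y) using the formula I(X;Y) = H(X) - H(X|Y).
0.1457 bits

I(X;Y) = H(X) - H(X|Y)

Marginal of X (row sums):
  P(X=0) = 6/23 + 0 + 0 + 1/23 = 7/23
  P(X=1) = 8/23 + 1/23 + 4/23 + 3/23 = 16/23
H(X) = -[(7/23)·log₂(7/23) + (16/23)·log₂(16/23)]
  = 0.5223 + 0.3642 = 0.8865 bits

Marginal of Y (column sums):
  P(Y=0) = 6/23 + 8/23 = 14/23
  P(Y=1) = 0 + 1/23 = 1/23
  P(Y=2) = 0 + 4/23 = 4/23
  P(Y=3) = 1/23 + 3/23 = 4/23
H(X|Y) = Σ_y P(y)·H(X|Y=y):
  Y=0: P(Y=0) = 14/23, P(X|Y=0) = (3/7, 4/7) → H(X|Y=0) = 0.9852
  Y=1: P(Y=1) = 1/23, P(X|Y=1) = (0, 1) → H(X|Y=1) = 0.0000
  Y=2: P(Y=2) = 4/23, P(X|Y=2) = (0, 1) → H(X|Y=2) = 0.0000
  Y=3: P(Y=3) = 4/23, P(X|Y=3) = (1/4, 3/4) → H(X|Y=3) = 0.8113
H(X|Y) = (14/23)·0.9852 + (1/23)·0.0000 + (4/23)·0.0000 + (4/23)·0.8113 = 0.7408 bits

I(X;Y) = H(X) - H(X|Y) = 0.8865 - 0.7408 = 0.1457 bits

Cross-check via I(X;Y) = H(X) + H(Y) - H(X,Y): computing H(Y) from the column sums and H(X,Y) from the 8 cells in the same way gives H(Y) = 1.5104 bits and H(X,Y) = 2.2512 bits, so
I(X;Y) = 0.8865 + 1.5104 - 2.2512 = 0.1457 bits ✓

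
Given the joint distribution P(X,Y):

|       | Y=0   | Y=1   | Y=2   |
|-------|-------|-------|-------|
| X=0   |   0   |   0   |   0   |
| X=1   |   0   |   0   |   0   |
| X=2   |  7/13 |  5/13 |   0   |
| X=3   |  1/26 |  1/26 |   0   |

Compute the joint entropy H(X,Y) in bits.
1.3727 bits

H(X,Y) = -Σ_{x,y} P(x,y) log₂ P(x,y). Per-cell terms -P(x,y)·log₂P(x,y):
  X=0: 0.0000, 0.0000, 0.0000
  X=1: 0.0000, 0.0000, 0.0000
  X=2: 0.4809, 0.5302, 0.0000
  X=3: 0.1808, 0.1808, 0.0000
  (cells with P = 0 contribute 0)
Sum of the 12 terms: H(X,Y) = 1.3727 bits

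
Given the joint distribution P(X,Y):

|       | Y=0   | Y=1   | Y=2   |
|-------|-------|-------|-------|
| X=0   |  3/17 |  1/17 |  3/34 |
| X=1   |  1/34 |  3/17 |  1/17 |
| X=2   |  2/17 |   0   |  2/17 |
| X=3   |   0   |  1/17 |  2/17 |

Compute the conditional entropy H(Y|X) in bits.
1.1858 bits

H(Y|X) = H(X,Y) - H(X)

H(X,Y) = -Σ_{x,y} P(x,y) log₂ P(x,y). Per-cell terms -P(x,y)·log₂P(x,y):
  X=0: 0.44162, 0.24044, 0.30904
  X=1: 0.14963, 0.44162, 0.24044
  X=2: 0.36323, 0.00000, 0.36323
  X=3: 0.00000, 0.24044, 0.36323
  (cells with P = 0 contribute 0)
Sum of the 12 terms: H(X,Y) = 3.1529 bits

Marginal of X (row sums):
  P(X=0) = 3/17 + 1/17 + 3/34 = 11/34
  P(X=1) = 1/34 + 3/17 + 1/17 = 9/34
  P(X=2) = 2/17 + 0 + 2/17 = 4/17
  P(X=3) = 0 + 1/17 + 2/17 = 3/17
H(X) = -[(11/34)·log₂(11/34) + (9/34)·log₂(9/34) + (4/17)·log₂(4/17) + (3/17)·log₂(3/17)]
  = 0.52672 + 0.50758 + 0.49117 + 0.44162 = 1.9671 bits

H(Y|X) = H(X,Y) - H(X) = 3.1529 - 1.9671 = 1.1858 bits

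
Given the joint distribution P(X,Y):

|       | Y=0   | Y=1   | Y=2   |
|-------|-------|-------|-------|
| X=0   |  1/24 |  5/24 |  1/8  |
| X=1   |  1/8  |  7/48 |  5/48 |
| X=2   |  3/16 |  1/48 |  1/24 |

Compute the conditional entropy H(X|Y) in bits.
1.3463 bits

H(X|Y) = H(X,Y) - H(Y)

H(X,Y) = -Σ_{x,y} P(x,y) log₂ P(x,y). Per-cell terms -P(x,y)·log₂P(x,y):
  X=0: 0.1910, 0.4715, 0.3750
  X=1: 0.3750, 0.4051, 0.3399
  X=2: 0.4528, 0.1164, 0.1910
Sum of the 9 terms: H(X,Y) = 2.9177 bits

Marginal of Y (column sums):
  P(Y=0) = 1/24 + 1/8 + 3/16 = 17/48
  P(Y=1) = 5/24 + 7/48 + 1/48 = 3/8
  P(Y=2) = 1/8 + 5/48 + 1/24 = 13/48
H(Y) = -[(17/48)·log₂(17/48) + (3/8)·log₂(3/8) + (13/48)·log₂(13/48)]
  = 0.5304 + 0.5306 + 0.5104 = 1.5714 bits

H(X|Y) = H(X,Y) - H(Y) = 2.9177 - 1.5714 = 1.3463 bits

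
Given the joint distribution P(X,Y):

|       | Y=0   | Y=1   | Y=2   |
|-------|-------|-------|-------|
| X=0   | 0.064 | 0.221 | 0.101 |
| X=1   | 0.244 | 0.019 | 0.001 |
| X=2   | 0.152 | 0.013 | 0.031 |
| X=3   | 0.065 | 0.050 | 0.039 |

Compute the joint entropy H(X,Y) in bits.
2.9892 bits

H(X,Y) = -Σ_{x,y} P(x,y) log₂ P(x,y). Per-cell terms -P(x,y)·log₂P(x,y):
  X=0: 0.2538, 0.4813, 0.3341
  X=1: 0.4966, 0.1086, 0.0100
  X=2: 0.4131, 0.0814, 0.1554
  X=3: 0.2563, 0.2161, 0.1825
Sum of the 12 terms: H(X,Y) = 2.9892 bits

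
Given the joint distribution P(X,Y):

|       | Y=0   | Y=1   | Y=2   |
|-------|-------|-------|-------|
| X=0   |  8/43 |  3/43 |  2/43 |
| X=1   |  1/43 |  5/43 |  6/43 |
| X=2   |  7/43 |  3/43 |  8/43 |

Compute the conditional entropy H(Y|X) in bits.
1.3931 bits

H(Y|X) = H(X,Y) - H(X)

H(X,Y) = -Σ_{x,y} P(x,y) log₂ P(x,y). Per-cell terms -P(x,y)·log₂P(x,y):
  X=0: 0.45140, 0.26800, 0.20587
  X=1: 0.12619, 0.36097, 0.39646
  X=2: 0.42633, 0.26800, 0.45140
Sum of the 9 terms: H(X,Y) = 2.9546 bits

Marginal of X (row sums):
  P(X=0) = 8/43 + 3/43 + 2/43 = 13/43
  P(X=1) = 1/43 + 5/43 + 6/43 = 12/43
  P(X=2) = 7/43 + 3/43 + 8/43 = 18/43
H(X) = -[(13/43)·log₂(13/43) + (12/43)·log₂(12/43) + (18/43)·log₂(18/43)]
  = 0.52176 + 0.51385 + 0.52591 = 1.5615 bits

H(Y|X) = H(X,Y) - H(X) = 2.9546 - 1.5615 = 1.3931 bits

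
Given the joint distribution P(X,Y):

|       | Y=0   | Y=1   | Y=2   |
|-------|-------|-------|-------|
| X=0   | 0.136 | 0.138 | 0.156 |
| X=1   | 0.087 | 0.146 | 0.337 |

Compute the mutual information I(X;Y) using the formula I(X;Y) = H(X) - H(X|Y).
0.0429 bits

I(X;Y) = H(X) - H(X|Y)

Marginal of X (row sums):
  P(X=0) = 0.136 + 0.138 + 0.156 = 0.430
  P(X=1) = 0.087 + 0.146 + 0.337 = 0.570
H(X) = -[0.430·log₂(0.430) + 0.570·log₂(0.570)]
  = 0.52356 + 0.46225 = 0.9858 bits

Marginal of Y (column sums):
  P(Y=0) = 0.136 + 0.087 = 0.223
  P(Y=1) = 0.138 + 0.146 = 0.284
  P(Y=2) = 0.156 + 0.337 = 0.493
H(X|Y) = Σ_y P(y)·H(X|Y=y):
  Y=0: P(Y=0) = 0.223, P(X|Y=0) = (136/223, 87/223) → H(X|Y=0) = 0.96489
  Y=1: P(Y=1) = 0.284, P(X|Y=1) = (69/142, 73/142) → H(X|Y=1) = 0.99943
  Y=2: P(Y=2) = 0.493, P(X|Y=2) = (156/493, 337/493) → H(X|Y=2) = 0.90046
H(X|Y) = 0.223·0.96489 + 0.284·0.99943 + 0.493·0.90046 = 0.9429 bits

I(X;Y) = H(X) - H(X|Y) = 0.9858 - 0.9429 = 0.0429 bits

Cross-check via I(X;Y) = H(X) + H(Y) - H(X,Y): computing H(Y) from the column sums and H(X,Y) from the 6 cells in the same way gives H(Y) = 1.5016 bits and H(X,Y) = 2.4445 bits, so
I(X;Y) = 0.9858 + 1.5016 - 2.4445 = 0.0429 bits ✓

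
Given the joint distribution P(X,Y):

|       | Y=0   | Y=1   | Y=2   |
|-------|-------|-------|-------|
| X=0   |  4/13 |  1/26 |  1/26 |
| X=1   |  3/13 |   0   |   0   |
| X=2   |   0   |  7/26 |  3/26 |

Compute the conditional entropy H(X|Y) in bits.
0.8226 bits

H(X|Y) = H(X,Y) - H(Y)

H(X,Y) = -Σ_{x,y} P(x,y) log₂ P(x,y). Per-cell terms -P(x,y)·log₂P(x,y):
  X=0: 0.523212, 0.180786, 0.180786
  X=1: 0.488187, 0.000000, 0.000000
  X=2: 0.000000, 0.509677, 0.359478
  (cells with P = 0 contribute 0)
Sum of the 9 terms: H(X,Y) = 2.24213 bits

Marginal of Y (column sums):
  P(Y=0) = 4/13 + 3/13 + 0 = 7/13
  P(Y=1) = 1/26 + 0 + 7/26 = 4/13
  P(Y=2) = 1/26 + 0 + 3/26 = 2/13
H(Y) = -[(7/13)·log₂(7/13) + (4/13)·log₂(4/13) + (2/13)·log₂(2/13)]
  = 0.480892 + 0.523212 + 0.415452 = 1.41956 bits

H(X|Y) = H(X,Y) - H(Y) = 2.24213 - 1.41956 = 0.8226 bits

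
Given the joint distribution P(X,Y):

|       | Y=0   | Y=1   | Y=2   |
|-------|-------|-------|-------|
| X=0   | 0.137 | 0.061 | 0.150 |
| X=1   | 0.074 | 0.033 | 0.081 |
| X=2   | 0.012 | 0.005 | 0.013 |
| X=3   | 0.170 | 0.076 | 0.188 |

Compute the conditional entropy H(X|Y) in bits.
1.6576 bits

H(X|Y) = H(X,Y) - H(Y)

H(X,Y) = -Σ_{x,y} P(x,y) log₂ P(x,y). Per-cell terms -P(x,y)·log₂P(x,y):
  X=0: 0.3929, 0.2461, 0.4105
  X=1: 0.2780, 0.1624, 0.2937
  X=2: 0.0766, 0.0382, 0.0814
  X=3: 0.4346, 0.2826, 0.4533
Sum of the 12 terms: H(X,Y) = 3.1503 bits

Marginal of Y (column sums):
  P(Y=0) = 0.137 + 0.074 + 0.012 + 0.170 = 0.393
  P(Y=1) = 0.061 + 0.033 + 0.005 + 0.076 = 0.175
  P(Y=2) = 0.150 + 0.081 + 0.013 + 0.188 = 0.432
H(Y) = -[0.393·log₂(0.393) + 0.175·log₂(0.175) + 0.432·log₂(0.432)]
  = 0.5295 + 0.4401 + 0.5231 = 1.4927 bits

H(X|Y) = H(X,Y) - H(Y) = 3.1503 - 1.4927 = 1.6576 bits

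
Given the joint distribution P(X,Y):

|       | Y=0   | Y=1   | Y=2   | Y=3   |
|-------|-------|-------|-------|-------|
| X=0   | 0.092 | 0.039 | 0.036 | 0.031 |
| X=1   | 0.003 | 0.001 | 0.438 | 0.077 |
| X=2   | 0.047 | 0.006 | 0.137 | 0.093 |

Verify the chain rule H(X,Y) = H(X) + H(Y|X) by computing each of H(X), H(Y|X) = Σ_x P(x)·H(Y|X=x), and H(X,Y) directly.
H(X) = 1.4691 bits, H(Y|X) = 1.1629 bits, H(X,Y) = 2.6320 bits

Marginal of X (row sums):
  P(X=0) = 0.092 + 0.039 + 0.036 + 0.031 = 0.198
  P(X=1) = 0.003 + 0.001 + 0.438 + 0.077 = 0.519
  P(X=2) = 0.047 + 0.006 + 0.137 + 0.093 = 0.283
H(X) = -[0.198·log₂(0.198) + 0.519·log₂(0.519) + 0.283·log₂(0.283)]
  = 0.46261 + 0.49107 + 0.51538 = 1.4691 bits

H(Y|X) = Σ_x P(x)·H(Y|X=x):
  X=0: P(X=0) = 0.198, P(Y|X=0) = (46/99, 13/66, 2/11, 31/198) → H(Y|X=0) = 1.84150
  X=1: P(X=1) = 0.519, P(Y|X=1) = (1/173, 1/519, 146/173, 77/519) → H(Y|X=1) = 0.67536
  X=2: P(X=2) = 0.283, P(Y|X=2) = (47/283, 6/283, 137/283, 93/283) → H(Y|X=2) = 1.58230
H(Y|X) = 0.198·1.84150 + 0.519·0.67536 + 0.283·1.58230 = 1.1629 bits

H(X,Y) = -Σ_{x,y} P(x,y) log₂ P(x,y). Per-cell terms -P(x,y)·log₂P(x,y):
  X=0: 0.31668, 0.18253, 0.17265, 0.15536
  X=1: 0.02514, 0.00997, 0.52166, 0.28482
  X=2: 0.20733, 0.04428, 0.39288, 0.31868
Sum of the 12 terms: H(X,Y) = 2.6320 bits

Chain rule check:
  H(X) + H(Y|X) = 1.4691 + 1.1629 = 2.6320 bits
  H(X,Y) = 2.6320 bits
✓ Chain rule verified.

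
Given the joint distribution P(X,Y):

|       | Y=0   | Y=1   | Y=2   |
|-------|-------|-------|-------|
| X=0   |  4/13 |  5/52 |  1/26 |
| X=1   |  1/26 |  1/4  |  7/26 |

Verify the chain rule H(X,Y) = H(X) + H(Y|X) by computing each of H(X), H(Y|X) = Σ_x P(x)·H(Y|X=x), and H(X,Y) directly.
H(X) = 0.9904 bits, H(Y|X) = 1.2289 bits, H(X,Y) = 2.2193 bits

Marginal of X (row sums):
  P(X=0) = 4/13 + 5/52 + 1/26 = 23/52
  P(X=1) = 1/26 + 1/4 + 7/26 = 29/52
H(X) = -[(23/52)·log₂(23/52) + (29/52)·log₂(29/52)]
  = 0.52054 + 0.46983 = 0.9904 bits

H(Y|X) = Σ_x P(x)·H(Y|X=x):
  X=0: P(X=0) = 23/52, P(Y|X=0) = (16/23, 5/23, 2/23) → H(Y|X=0) = 1.14923
  X=1: P(X=1) = 29/52, P(Y|X=1) = (2/29, 13/29, 14/29) → H(Y|X=1) = 1.29216
H(Y|X) = (23/52)·1.14923 + (29/52)·1.29216 = 1.2289 bits

H(X,Y) = -Σ_{x,y} P(x,y) log₂ P(x,y). Per-cell terms -P(x,y)·log₂P(x,y):
  X=0: 0.52321, 0.32486, 0.18079
  X=1: 0.18079, 0.50000, 0.50968
Sum of the 6 terms: H(X,Y) = 2.2193 bits

Chain rule check:
  H(X) + H(Y|X) = 0.9904 + 1.2289 = 2.2193 bits
  H(X,Y) = 2.2193 bits
✓ Chain rule verified.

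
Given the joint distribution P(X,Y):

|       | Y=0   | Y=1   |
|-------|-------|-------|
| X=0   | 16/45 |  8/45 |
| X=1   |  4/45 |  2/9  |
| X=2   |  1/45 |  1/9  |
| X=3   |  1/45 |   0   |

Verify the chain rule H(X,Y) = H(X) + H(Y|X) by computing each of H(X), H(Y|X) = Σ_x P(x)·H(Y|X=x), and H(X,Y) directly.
H(X) = 1.5174 bits, H(Y|X) = 0.8450 bits, H(X,Y) = 2.3623 bits

Marginal of X (row sums):
  P(X=0) = 16/45 + 8/45 = 8/15
  P(X=1) = 4/45 + 2/9 = 14/45
  P(X=2) = 1/45 + 1/9 = 2/15
  P(X=3) = 1/45 + 0 = 1/45
H(X) = -[(8/15)·log₂(8/15) + (14/45)·log₂(14/45) + (2/15)·log₂(2/15) + (1/45)·log₂(1/45)]
  = 0.48367 + 0.52407 + 0.38759 + 0.12204 = 1.5174 bits

H(Y|X) = Σ_x P(x)·H(Y|X=x):
  X=0: P(X=0) = 8/15, P(Y|X=0) = (2/3, 1/3) → H(Y|X=0) = 0.91830
  X=1: P(X=1) = 14/45, P(Y|X=1) = (2/7, 5/7) → H(Y|X=1) = 0.86312
  X=2: P(X=2) = 2/15, P(Y|X=2) = (1/6, 5/6) → H(Y|X=2) = 0.65002
  X=3: P(X=3) = 1/45, P(Y|X=3) = (1, 0) → H(Y|X=3) = 0.00000
H(Y|X) = (8/15)·0.91830 + (14/45)·0.86312 + (2/15)·0.65002 + (1/45)·0.00000 = 0.8450 bits

H(X,Y) = -Σ_{x,y} P(x,y) log₂ P(x,y). Per-cell terms -P(x,y)·log₂P(x,y):
  X=0: 0.53044, 0.44300
  X=1: 0.31039, 0.48221
  X=2: 0.12204, 0.35221
  X=3: 0.12204, 0.00000
  (cells with P = 0 contribute 0)
Sum of the 8 terms: H(X,Y) = 2.3623 bits

Chain rule check:
  H(X) + H(Y|X) = 1.5174 + 0.8450 = 2.3624 bits
  H(X,Y) = 2.3623 bits
✓ Chain rule verified (Δ = 0.0001 is 4-dp rounding noise: each of the three values was rounded independently).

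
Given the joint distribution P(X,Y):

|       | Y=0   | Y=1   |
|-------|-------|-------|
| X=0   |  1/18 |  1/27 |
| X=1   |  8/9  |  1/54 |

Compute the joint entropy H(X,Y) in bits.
0.6654 bits

H(X,Y) = -Σ_{x,y} P(x,y) log₂ P(x,y). Per-cell terms -P(x,y)·log₂P(x,y):
  X=0: 0.2317, 0.1761
  X=1: 0.1510, 0.1066
Sum of the 4 terms: H(X,Y) = 0.6654 bits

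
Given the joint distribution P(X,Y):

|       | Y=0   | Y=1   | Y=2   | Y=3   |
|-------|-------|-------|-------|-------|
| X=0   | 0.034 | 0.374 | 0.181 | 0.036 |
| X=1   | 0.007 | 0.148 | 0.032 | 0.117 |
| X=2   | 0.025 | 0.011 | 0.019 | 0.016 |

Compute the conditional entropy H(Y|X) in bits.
1.4864 bits

H(Y|X) = H(X,Y) - H(X)

H(X,Y) = -Σ_{x,y} P(x,y) log₂ P(x,y). Per-cell terms -P(x,y)·log₂P(x,y):
  X=0: 0.165863, 0.530665, 0.446335, 0.172651
  X=1: 0.050109, 0.407937, 0.158905, 0.362164
  X=2: 0.133048, 0.071570, 0.108639, 0.095453
Sum of the 12 terms: H(X,Y) = 2.70334 bits

Marginal of X (row sums):
  P(X=0) = 0.034 + 0.374 + 0.181 + 0.036 = 0.625
  P(X=1) = 0.007 + 0.148 + 0.032 + 0.117 = 0.304
  P(X=2) = 0.025 + 0.011 + 0.019 + 0.016 = 0.071
H(X) = -[0.625·log₂(0.625) + 0.304·log₂(0.304) + 0.071·log₂(0.071)]
  = 0.423795 + 0.522228 + 0.270939 = 1.21696 bits

H(Y|X) = H(X,Y) - H(X) = 2.70334 - 1.21696 = 1.4864 bits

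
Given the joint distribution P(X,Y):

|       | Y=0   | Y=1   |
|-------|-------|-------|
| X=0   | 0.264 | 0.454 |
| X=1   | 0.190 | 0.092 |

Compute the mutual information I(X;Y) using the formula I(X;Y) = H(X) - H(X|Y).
0.0557 bits

I(X;Y) = H(X) - H(X|Y)

Marginal of X (row sums):
  P(X=0) = 0.264 + 0.454 = 0.718
  P(X=1) = 0.190 + 0.092 = 0.282
H(X) = -[0.718·log₂(0.718) + 0.282·log₂(0.282)]
  = 0.3432 + 0.5150 = 0.8582 bits

Marginal of Y (column sums):
  P(Y=0) = 0.264 + 0.190 = 0.454
  P(Y=1) = 0.454 + 0.092 = 0.546
H(X|Y) = Σ_y P(y)·H(X|Y=y):
  Y=0: P(Y=0) = 0.454, P(X|Y=0) = (132/227, 95/227) → H(X|Y=0) = 0.9807
  Y=1: P(Y=1) = 0.546, P(X|Y=1) = (227/273, 46/273) → H(X|Y=1) = 0.6543
H(X|Y) = 0.454·0.9807 + 0.546·0.6543 = 0.8025 bits

I(X;Y) = H(X) - H(X|Y) = 0.8582 - 0.8025 = 0.0557 bits

Cross-check via I(X;Y) = H(X) + H(Y) - H(X,Y): computing H(Y) from the column sums and H(X,Y) from the 4 cells in the same way gives H(Y) = 0.9939 bits and H(X,Y) = 1.7964 bits, so
I(X;Y) = 0.8582 + 0.9939 - 1.7964 = 0.0557 bits ✓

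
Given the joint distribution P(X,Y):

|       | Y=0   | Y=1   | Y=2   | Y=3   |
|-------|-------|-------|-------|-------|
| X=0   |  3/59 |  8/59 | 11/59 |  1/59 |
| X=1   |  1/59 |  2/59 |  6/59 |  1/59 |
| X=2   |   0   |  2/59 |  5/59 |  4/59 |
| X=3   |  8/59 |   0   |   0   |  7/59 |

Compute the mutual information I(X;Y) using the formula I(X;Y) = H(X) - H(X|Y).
0.5167 bits

I(X;Y) = H(X) - H(X|Y)

Marginal of X (row sums):
  P(X=0) = 3/59 + 8/59 + 11/59 + 1/59 = 23/59
  P(X=1) = 1/59 + 2/59 + 6/59 + 1/59 = 10/59
  P(X=2) = 0 + 2/59 + 5/59 + 4/59 = 11/59
  P(X=3) = 8/59 + 0 + 0 + 7/59 = 15/59
H(X) = -[(23/59)·log₂(23/59) + (10/59)·log₂(10/59) + (11/59)·log₂(11/59) + (15/59)·log₂(15/59)]
  = 0.5298 + 0.4340 + 0.4518 + 0.5023 = 1.9179 bits

Marginal of Y (column sums):
  P(Y=0) = 3/59 + 1/59 + 0 + 8/59 = 12/59
  P(Y=1) = 8/59 + 2/59 + 2/59 + 0 = 12/59
  P(Y=2) = 11/59 + 6/59 + 5/59 + 0 = 22/59
  P(Y=3) = 1/59 + 1/59 + 4/59 + 7/59 = 13/59
H(X|Y) = Σ_y P(y)·H(X|Y=y):
  Y=0: P(Y=0) = 12/59, P(X|Y=0) = (1/4, 1/12, 0, 2/3) → H(X|Y=0) = 1.1887
  Y=1: P(Y=1) = 12/59, P(X|Y=1) = (2/3, 1/6, 1/6, 0) → H(X|Y=1) = 1.2516
  Y=2: P(Y=2) = 22/59, P(X|Y=2) = (1/2, 3/11, 5/22, 0) → H(X|Y=2) = 1.4970
  Y=3: P(Y=3) = 13/59, P(X|Y=3) = (1/13, 1/13, 4/13, 7/13) → H(X|Y=3) = 1.5734
H(X|Y) = (12/59)·1.1887 + (12/59)·1.2516 + (22/59)·1.4970 + (13/59)·1.5734 = 1.4012 bits

I(X;Y) = H(X) - H(X|Y) = 1.9179 - 1.4012 = 0.5167 bits

Cross-check via I(X;Y) = H(X) + H(Y) - H(X,Y): computing H(Y) from the column sums and H(X,Y) from the 16 cells in the same way gives H(Y) = 1.9462 bits and H(X,Y) = 3.3474 bits, so
I(X;Y) = 1.9179 + 1.9462 - 3.3474 = 0.5167 bits ✓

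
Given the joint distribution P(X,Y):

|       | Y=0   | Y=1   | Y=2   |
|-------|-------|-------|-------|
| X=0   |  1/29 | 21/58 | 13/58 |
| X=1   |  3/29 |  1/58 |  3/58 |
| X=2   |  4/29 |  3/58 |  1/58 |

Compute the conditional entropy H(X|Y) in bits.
1.0038 bits

H(X|Y) = H(X,Y) - H(Y)

H(X,Y) = -Σ_{x,y} P(x,y) log₂ P(x,y). Per-cell terms -P(x,y)·log₂P(x,y):
  X=0: 0.16752, 0.53067, 0.48359
  X=1: 0.33859, 0.10100, 0.22102
  X=2: 0.39420, 0.22102, 0.10100
Sum of the 9 terms: H(X,Y) = 2.5586 bits

Marginal of Y (column sums):
  P(Y=0) = 1/29 + 3/29 + 4/29 = 8/29
  P(Y=1) = 21/58 + 1/58 + 3/58 = 25/58
  P(Y=2) = 13/58 + 3/58 + 1/58 = 17/58
H(Y) = -[(8/29)·log₂(8/29) + (25/58)·log₂(25/58) + (17/58)·log₂(17/58)]
  = 0.51255 + 0.52333 + 0.51894 = 1.5548 bits

H(X|Y) = H(X,Y) - H(Y) = 2.5586 - 1.5548 = 1.0038 bits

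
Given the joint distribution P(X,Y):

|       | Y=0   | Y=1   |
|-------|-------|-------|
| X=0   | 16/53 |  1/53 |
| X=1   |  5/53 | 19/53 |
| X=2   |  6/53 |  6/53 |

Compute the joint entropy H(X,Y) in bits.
2.1932 bits

H(X,Y) = -Σ_{x,y} P(x,y) log₂ P(x,y). Per-cell terms -P(x,y)·log₂P(x,y):
  X=0: 0.5216, 0.1081
  X=1: 0.3213, 0.5306
  X=2: 0.3558, 0.3558
Sum of the 6 terms: H(X,Y) = 2.1932 bits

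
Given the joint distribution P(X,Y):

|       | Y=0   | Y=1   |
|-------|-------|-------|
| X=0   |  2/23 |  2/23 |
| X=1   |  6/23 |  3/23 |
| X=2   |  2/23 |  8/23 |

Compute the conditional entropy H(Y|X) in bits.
0.8471 bits

H(Y|X) = H(X,Y) - H(X)

H(X,Y) = -Σ_{x,y} P(x,y) log₂ P(x,y). Per-cell terms -P(x,y)·log₂P(x,y):
  X=0: 0.3064, 0.3064
  X=1: 0.5057, 0.3833
  X=2: 0.3064, 0.5299
Sum of the 6 terms: H(X,Y) = 2.3381 bits

Marginal of X (row sums):
  P(X=0) = 2/23 + 2/23 = 4/23
  P(X=1) = 6/23 + 3/23 = 9/23
  P(X=2) = 2/23 + 8/23 = 10/23
H(X) = -[(4/23)·log₂(4/23) + (9/23)·log₂(9/23) + (10/23)·log₂(10/23)]
  = 0.4389 + 0.5297 + 0.5224 = 1.4910 bits

H(Y|X) = H(X,Y) - H(X) = 2.3381 - 1.4910 = 0.8471 bits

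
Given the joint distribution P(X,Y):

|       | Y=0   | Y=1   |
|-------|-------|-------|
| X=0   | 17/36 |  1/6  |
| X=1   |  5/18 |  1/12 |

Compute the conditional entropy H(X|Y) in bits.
0.9428 bits

H(X|Y) = H(X,Y) - H(Y)

H(X,Y) = -Σ_{x,y} P(x,y) log₂ P(x,y). Per-cell terms -P(x,y)·log₂P(x,y):
  X=0: 0.51116, 0.43083
  X=1: 0.51333, 0.29875
Sum of the 4 terms: H(X,Y) = 1.7541 bits

Marginal of Y (column sums):
  P(Y=0) = 17/36 + 5/18 = 3/4
  P(Y=1) = 1/6 + 1/12 = 1/4
H(Y) = -[(3/4)·log₂(3/4) + (1/4)·log₂(1/4)]
  = 0.31128 + 0.50000 = 0.8113 bits

H(X|Y) = H(X,Y) - H(Y) = 1.7541 - 0.8113 = 0.9428 bits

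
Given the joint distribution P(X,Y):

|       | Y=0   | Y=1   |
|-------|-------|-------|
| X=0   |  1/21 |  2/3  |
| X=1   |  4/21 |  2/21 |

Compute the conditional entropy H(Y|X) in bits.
0.5148 bits

H(Y|X) = H(X,Y) - H(X)

H(X,Y) = -Σ_{x,y} P(x,y) log₂ P(x,y). Per-cell terms -P(x,y)·log₂P(x,y):
  X=0: 0.20916, 0.38998
  X=1: 0.45568, 0.32308
Sum of the 4 terms: H(X,Y) = 1.3779 bits

Marginal of X (row sums):
  P(X=0) = 1/21 + 2/3 = 5/7
  P(X=1) = 4/21 + 2/21 = 2/7
H(X) = -[(5/7)·log₂(5/7) + (2/7)·log₂(2/7)]
  = 0.34673 + 0.51639 = 0.8631 bits

H(Y|X) = H(X,Y) - H(X) = 1.3779 - 0.8631 = 0.5148 bits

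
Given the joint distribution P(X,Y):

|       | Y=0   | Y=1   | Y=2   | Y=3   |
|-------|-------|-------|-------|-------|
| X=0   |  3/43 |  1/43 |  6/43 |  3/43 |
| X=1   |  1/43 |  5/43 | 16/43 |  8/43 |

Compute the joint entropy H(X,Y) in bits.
2.5279 bits

H(X,Y) = -Σ_{x,y} P(x,y) log₂ P(x,y). Per-cell terms -P(x,y)·log₂P(x,y):
  X=0: 0.26800, 0.12619, 0.39646, 0.26800
  X=1: 0.12619, 0.36097, 0.53070, 0.45140
Sum of the 8 terms: H(X,Y) = 2.5279 bits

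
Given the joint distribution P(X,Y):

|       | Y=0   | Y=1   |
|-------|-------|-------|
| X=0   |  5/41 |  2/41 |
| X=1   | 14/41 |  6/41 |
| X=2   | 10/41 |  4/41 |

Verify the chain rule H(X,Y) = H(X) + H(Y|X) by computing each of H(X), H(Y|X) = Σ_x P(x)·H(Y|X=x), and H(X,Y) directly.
H(X) = 1.4699 bits, H(Y|X) = 0.8720 bits, H(X,Y) = 2.3419 bits

Marginal of X (row sums):
  P(X=0) = 5/41 + 2/41 = 7/41
  P(X=1) = 14/41 + 6/41 = 20/41
  P(X=2) = 10/41 + 4/41 = 14/41
H(X) = -[(7/41)·log₂(7/41) + (20/41)·log₂(20/41) + (14/41)·log₂(14/41)]
  = 0.4354 + 0.5052 + 0.5293 = 1.4699 bits

H(Y|X) = Σ_x P(x)·H(Y|X=x):
  X=0: P(X=0) = 7/41, P(Y|X=0) = (5/7, 2/7) → H(Y|X=0) = 0.8631
  X=1: P(X=1) = 20/41, P(Y|X=1) = (7/10, 3/10) → H(Y|X=1) = 0.8813
  X=2: P(X=2) = 14/41, P(Y|X=2) = (5/7, 2/7) → H(Y|X=2) = 0.8631
H(Y|X) = (7/41)·0.8631 + (20/41)·0.8813 + (14/41)·0.8631 = 0.8720 bits

H(X,Y) = -Σ_{x,y} P(x,y) log₂ P(x,y). Per-cell terms -P(x,y)·log₂P(x,y):
  X=0: 0.3702, 0.2126
  X=1: 0.5293, 0.4057
  X=2: 0.4965, 0.3276
Sum of the 6 terms: H(X,Y) = 2.3419 bits

Chain rule check:
  H(X) + H(Y|X) = 1.4699 + 0.8720 = 2.3419 bits
  H(X,Y) = 2.3419 bits
✓ Chain rule verified.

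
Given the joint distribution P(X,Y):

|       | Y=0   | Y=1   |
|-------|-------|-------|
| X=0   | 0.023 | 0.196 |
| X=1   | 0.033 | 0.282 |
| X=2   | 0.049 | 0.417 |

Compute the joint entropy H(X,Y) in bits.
2.0028 bits

H(X,Y) = -Σ_{x,y} P(x,y) log₂ P(x,y). Per-cell terms -P(x,y)·log₂P(x,y):
  X=0: 0.1252, 0.4608
  X=1: 0.1624, 0.5150
  X=2: 0.2132, 0.5262
Sum of the 6 terms: H(X,Y) = 2.0028 bits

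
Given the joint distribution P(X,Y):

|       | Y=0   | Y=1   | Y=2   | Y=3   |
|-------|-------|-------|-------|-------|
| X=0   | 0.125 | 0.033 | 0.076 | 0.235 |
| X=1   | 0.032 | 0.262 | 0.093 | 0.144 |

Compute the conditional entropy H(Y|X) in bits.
1.7002 bits

H(Y|X) = H(X,Y) - H(X)

H(X,Y) = -Σ_{x,y} P(x,y) log₂ P(x,y). Per-cell terms -P(x,y)·log₂P(x,y):
  X=0: 0.37500, 0.16241, 0.28256, 0.49098
  X=1: 0.15891, 0.50628, 0.31868, 0.40260
Sum of the 8 terms: H(X,Y) = 2.6974 bits

Marginal of X (row sums):
  P(X=0) = 0.125 + 0.033 + 0.076 + 0.235 = 0.469
  P(X=1) = 0.032 + 0.262 + 0.093 + 0.144 = 0.531
H(X) = -[0.469·log₂(0.469) + 0.531·log₂(0.531)]
  = 0.51231 + 0.48492 = 0.9972 bits

H(Y|X) = H(X,Y) - H(X) = 2.6974 - 0.9972 = 1.7002 bits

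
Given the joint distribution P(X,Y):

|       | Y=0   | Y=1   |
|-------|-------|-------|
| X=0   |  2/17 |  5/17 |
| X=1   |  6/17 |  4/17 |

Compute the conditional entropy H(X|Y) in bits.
0.9065 bits

H(X|Y) = H(X,Y) - H(Y)

H(X,Y) = -Σ_{x,y} P(x,y) log₂ P(x,y). Per-cell terms -P(x,y)·log₂P(x,y):
  X=0: 0.3632, 0.5193
  X=1: 0.5303, 0.4912
Sum of the 4 terms: H(X,Y) = 1.9040 bits

Marginal of Y (column sums):
  P(Y=0) = 2/17 + 6/17 = 8/17
  P(Y=1) = 5/17 + 4/17 = 9/17
H(Y) = -[(8/17)·log₂(8/17) + (9/17)·log₂(9/17)]
  = 0.5117 + 0.4858 = 0.9975 bits

H(X|Y) = H(X,Y) - H(Y) = 1.9040 - 0.9975 = 0.9065 bits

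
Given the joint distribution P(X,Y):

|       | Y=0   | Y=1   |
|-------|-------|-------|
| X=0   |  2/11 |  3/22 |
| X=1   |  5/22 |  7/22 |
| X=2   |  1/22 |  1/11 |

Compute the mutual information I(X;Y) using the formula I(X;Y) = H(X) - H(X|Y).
0.0209 bits

I(X;Y) = H(X) - H(X|Y)

Marginal of X (row sums):
  P(X=0) = 2/11 + 3/22 = 7/22
  P(X=1) = 5/22 + 7/22 = 6/11
  P(X=2) = 1/22 + 1/11 = 3/22
H(X) = -[(7/22)·log₂(7/22) + (6/11)·log₂(6/11) + (3/22)·log₂(3/22)]
  = 0.525661 + 0.476983 + 0.391973 = 1.39462 bits

Marginal of Y (column sums):
  P(Y=0) = 2/11 + 5/22 + 1/22 = 5/11
  P(Y=1) = 3/22 + 7/22 + 1/11 = 6/11
H(X|Y) = Σ_y P(y)·H(X|Y=y):
  Y=0: P(Y=0) = 5/11, P(X|Y=0) = (2/5, 1/2, 1/10) → H(X|Y=0) = 1.360964
  Y=1: P(Y=1) = 6/11, P(X|Y=1) = (1/4, 7/12, 1/6) → H(X|Y=1) = 1.384432
H(X|Y) = (5/11)·1.360964 + (6/11)·1.384432 = 1.37376 bits

I(X;Y) = H(X) - H(X|Y) = 1.39462 - 1.37376 = 0.0209 bits

Cross-check via I(X;Y) = H(X) + H(Y) - H(X,Y): computing H(Y) from the column sums and H(X,Y) from the 6 cells in the same way gives H(Y) = 0.99403 bits and H(X,Y) = 2.36779 bits, so
I(X;Y) = 1.39462 + 0.99403 - 2.36779 = 0.0209 bits ✓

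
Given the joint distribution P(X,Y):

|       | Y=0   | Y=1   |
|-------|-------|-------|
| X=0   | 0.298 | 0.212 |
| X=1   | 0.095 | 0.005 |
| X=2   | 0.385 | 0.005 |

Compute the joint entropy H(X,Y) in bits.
1.9241 bits

H(X,Y) = -Σ_{x,y} P(x,y) log₂ P(x,y). Per-cell terms -P(x,y)·log₂P(x,y):
  X=0: 0.5205, 0.4744
  X=1: 0.3226, 0.0382
  X=2: 0.5302, 0.0382
Sum of the 6 terms: H(X,Y) = 1.9241 bits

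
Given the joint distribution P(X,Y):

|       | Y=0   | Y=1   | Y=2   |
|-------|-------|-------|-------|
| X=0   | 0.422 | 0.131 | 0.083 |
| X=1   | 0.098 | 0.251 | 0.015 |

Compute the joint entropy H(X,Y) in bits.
2.1273 bits

H(X,Y) = -Σ_{x,y} P(x,y) log₂ P(x,y). Per-cell terms -P(x,y)·log₂P(x,y):
  X=0: 0.5253, 0.3841, 0.2980
  X=1: 0.3284, 0.5006, 0.0909
Sum of the 6 terms: H(X,Y) = 2.1273 bits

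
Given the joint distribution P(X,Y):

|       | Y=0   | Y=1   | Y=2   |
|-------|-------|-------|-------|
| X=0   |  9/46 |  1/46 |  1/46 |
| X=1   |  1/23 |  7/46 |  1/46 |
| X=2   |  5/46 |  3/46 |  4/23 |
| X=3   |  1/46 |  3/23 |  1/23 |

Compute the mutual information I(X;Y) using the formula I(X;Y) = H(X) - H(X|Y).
0.3553 bits

I(X;Y) = H(X) - H(X|Y)

Marginal of X (row sums):
  P(X=0) = 9/46 + 1/46 + 1/46 = 11/46
  P(X=1) = 1/23 + 7/46 + 1/46 = 5/23
  P(X=2) = 5/46 + 3/46 + 4/23 = 8/23
  P(X=3) = 1/46 + 3/23 + 1/23 = 9/46
H(X) = -[(11/46)·log₂(11/46) + (5/23)·log₂(5/23) + (8/23)·log₂(8/23) + (9/46)·log₂(9/46)]
  = 0.49360 + 0.47862 + 0.52993 + 0.46049 = 1.96264 bits

Marginal of Y (column sums):
  P(Y=0) = 9/46 + 1/23 + 5/46 + 1/46 = 17/46
  P(Y=1) = 1/46 + 7/46 + 3/46 + 3/23 = 17/46
  P(Y=2) = 1/46 + 1/46 + 4/23 + 1/23 = 6/23
H(X|Y) = Σ_y P(y)·H(X|Y=y):
  Y=0: P(Y=0) = 17/46, P(X|Y=0) = (9/17, 2/17, 5/17, 1/17) → H(X|Y=0) = 1.60870
  Y=1: P(Y=1) = 17/46, P(X|Y=1) = (1/17, 7/17, 3/17, 6/17) → H(X|Y=1) = 1.73945
  Y=2: P(Y=2) = 6/23, P(X|Y=2) = (1/12, 1/12, 2/3, 1/6) → H(X|Y=2) = 1.41830
H(X|Y) = (17/46)·1.60870 + (17/46)·1.73945 + (6/23)·1.41830 = 1.60735 bits

I(X;Y) = H(X) - H(X|Y) = 1.96264 - 1.60735 = 0.3553 bits

Cross-check via I(X;Y) = H(X) + H(Y) - H(X,Y): computing H(Y) from the column sums and H(X,Y) from the 12 cells in the same way gives H(Y) = 1.56719 bits and H(X,Y) = 3.17454 bits, so
I(X;Y) = 1.96264 + 1.56719 - 3.17454 = 0.3553 bits ✓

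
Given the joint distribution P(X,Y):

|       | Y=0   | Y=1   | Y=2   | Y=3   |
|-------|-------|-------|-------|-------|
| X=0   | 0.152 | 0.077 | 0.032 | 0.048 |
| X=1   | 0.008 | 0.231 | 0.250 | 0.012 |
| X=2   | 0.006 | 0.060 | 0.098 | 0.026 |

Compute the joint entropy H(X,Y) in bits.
2.9409 bits

H(X,Y) = -Σ_{x,y} P(x,y) log₂ P(x,y). Per-cell terms -P(x,y)·log₂P(x,y):
  X=0: 0.41311, 0.28482, 0.15891, 0.21028
  X=1: 0.05573, 0.48834, 0.50000, 0.07657
  X=2: 0.04428, 0.24353, 0.32841, 0.13690
Sum of the 12 terms: H(X,Y) = 2.9409 bits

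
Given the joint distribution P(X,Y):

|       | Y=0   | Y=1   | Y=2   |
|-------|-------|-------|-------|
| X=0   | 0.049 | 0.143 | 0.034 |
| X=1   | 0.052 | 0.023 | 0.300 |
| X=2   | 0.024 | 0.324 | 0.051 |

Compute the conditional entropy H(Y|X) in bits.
0.9788 bits

H(Y|X) = H(X,Y) - H(X)

H(X,Y) = -Σ_{x,y} P(x,y) log₂ P(x,y). Per-cell terms -P(x,y)·log₂P(x,y):
  X=0: 0.21320, 0.40125, 0.16586
  X=1: 0.22180, 0.12517, 0.52109
  X=2: 0.12914, 0.52680, 0.21896
Sum of the 9 terms: H(X,Y) = 2.52327 bits

Marginal of X (row sums):
  P(X=0) = 0.049 + 0.143 + 0.034 = 0.226
  P(X=1) = 0.052 + 0.023 + 0.300 = 0.375
  P(X=2) = 0.024 + 0.324 + 0.051 = 0.399
H(X) = -[0.226·log₂(0.226) + 0.375·log₂(0.375) + 0.399·log₂(0.399)]
  = 0.48491 + 0.53064 + 0.52889 = 1.54444 bits

H(Y|X) = H(X,Y) - H(X) = 2.52327 - 1.54444 = 0.9788 bits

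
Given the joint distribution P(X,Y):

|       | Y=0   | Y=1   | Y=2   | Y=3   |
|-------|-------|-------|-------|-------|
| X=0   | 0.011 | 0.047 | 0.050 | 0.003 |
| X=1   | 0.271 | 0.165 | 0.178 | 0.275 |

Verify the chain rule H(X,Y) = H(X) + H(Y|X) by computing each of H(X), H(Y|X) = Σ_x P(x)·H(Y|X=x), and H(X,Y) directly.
H(X) = 0.5029 bits, H(Y|X) = 1.9120 bits, H(X,Y) = 2.4149 bits

Marginal of X (row sums):
  P(X=0) = 0.011 + 0.047 + 0.050 + 0.003 = 0.111
  P(X=1) = 0.271 + 0.165 + 0.178 + 0.275 = 0.889
H(X) = -[0.111·log₂(0.111) + 0.889·log₂(0.889)]
  = 0.3520 + 0.1509 = 0.5029 bits

H(Y|X) = Σ_x P(x)·H(Y|X=x):
  X=0: P(X=0) = 0.111, P(Y|X=0) = (11/111, 47/111, 50/111, 1/37) → H(Y|X=0) = 1.5145
  X=1: P(X=1) = 0.889, P(Y|X=1) = (271/889, 165/889, 178/889, 275/889) → H(Y|X=1) = 1.9616
H(Y|X) = 0.111·1.5145 + 0.889·1.9616 = 1.9120 bits

H(X,Y) = -Σ_{x,y} P(x,y) log₂ P(x,y). Per-cell terms -P(x,y)·log₂P(x,y):
  X=0: 0.0716, 0.2073, 0.2161, 0.0251
  X=1: 0.5105, 0.4289, 0.4432, 0.5122
Sum of the 8 terms: H(X,Y) = 2.4149 bits

Chain rule check:
  H(X) + H(Y|X) = 0.5029 + 1.9120 = 2.4149 bits
  H(X,Y) = 2.4149 bits
✓ Chain rule verified.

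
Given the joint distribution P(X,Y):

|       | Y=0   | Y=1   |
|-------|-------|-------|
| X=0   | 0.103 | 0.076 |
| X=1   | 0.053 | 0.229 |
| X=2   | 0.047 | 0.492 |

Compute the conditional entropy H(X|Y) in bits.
1.3148 bits

H(X|Y) = H(X,Y) - H(Y)

H(X,Y) = -Σ_{x,y} P(x,y) log₂ P(x,y). Per-cell terms -P(x,y)·log₂P(x,y):
  X=0: 0.3378, 0.2826
  X=1: 0.2246, 0.4870
  X=2: 0.2073, 0.5034
Sum of the 6 terms: H(X,Y) = 2.0427 bits

Marginal of Y (column sums):
  P(Y=0) = 0.103 + 0.053 + 0.047 = 0.203
  P(Y=1) = 0.076 + 0.229 + 0.492 = 0.797
H(Y) = -[0.203·log₂(0.203) + 0.797·log₂(0.797)]
  = 0.4670 + 0.2609 = 0.7279 bits

H(X|Y) = H(X,Y) - H(Y) = 2.0427 - 0.7279 = 1.3148 bits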